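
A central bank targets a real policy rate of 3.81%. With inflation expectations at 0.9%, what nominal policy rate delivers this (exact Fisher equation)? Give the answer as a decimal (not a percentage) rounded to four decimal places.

(1 + i) = (1 + r)(1 + π) = 1.03810 × 1.00900 = 1.0474429
i = 1.0474429 − 1, so the required nominal rate is 0.0474.

0.0474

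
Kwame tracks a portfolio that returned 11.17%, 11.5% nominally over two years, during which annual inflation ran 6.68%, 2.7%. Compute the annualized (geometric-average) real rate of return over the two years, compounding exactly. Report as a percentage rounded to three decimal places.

Nominal growth factor = 1.1117 × 1.1150 = 1.23954550
Price-level growth factor = 1.0668 × 1.0270 = 1.09560360
Real growth factor = 1.23954550 / 1.09560360 = 1.13138137
Annualized real rate = 1.13138137^(1/2) − 1 = 6.3664% → 6.366%.

6.366%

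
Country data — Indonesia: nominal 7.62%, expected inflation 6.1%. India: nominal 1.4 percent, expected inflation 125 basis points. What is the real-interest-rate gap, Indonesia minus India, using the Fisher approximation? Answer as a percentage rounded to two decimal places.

1.37%

Indonesia: 7.62% − 6.1% = 1.520%
India: 1.4% − 1.25% = 0.150%
Differential = 1.370% → 1.37%.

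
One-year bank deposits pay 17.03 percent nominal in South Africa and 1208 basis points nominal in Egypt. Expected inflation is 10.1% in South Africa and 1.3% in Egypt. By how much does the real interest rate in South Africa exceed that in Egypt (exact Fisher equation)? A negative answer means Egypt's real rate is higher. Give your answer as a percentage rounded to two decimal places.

South Africa: (1 + 0.1703)/(1 + 0.1010) − 1 = 6.2943%
Egypt: (1 + 0.1208)/(1 + 0.0130) − 1 = 10.6417%
Differential = 6.2943% − 10.6417% = -4.3474% → -4.35%.

-4.35%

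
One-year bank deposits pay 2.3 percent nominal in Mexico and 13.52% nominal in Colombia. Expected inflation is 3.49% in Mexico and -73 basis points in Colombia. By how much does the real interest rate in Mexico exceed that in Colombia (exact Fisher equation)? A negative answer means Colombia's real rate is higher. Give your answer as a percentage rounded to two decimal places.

-15.50%

Mexico: (1 + 0.0230)/(1 + 0.0349) − 1 = -1.1499%
Colombia: (1 + 0.1352)/(1 − 0.0073) − 1 = 14.3548%
Differential = -1.1499% − 14.3548% = -15.5047% → -15.50%.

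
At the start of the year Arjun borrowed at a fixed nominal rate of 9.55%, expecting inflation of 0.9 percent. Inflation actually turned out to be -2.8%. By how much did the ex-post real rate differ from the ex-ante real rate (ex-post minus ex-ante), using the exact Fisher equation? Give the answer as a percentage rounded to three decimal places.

4.133%

Ex-ante: (1 + 0.0955)/(1 + 0.0090) − 1 = 8.5728%
Ex-post: (1 + 0.0955)/(1 − 0.0280) − 1 = 12.7058%
Difference (ex-post − ex-ante) = 4.1329% → 4.133%.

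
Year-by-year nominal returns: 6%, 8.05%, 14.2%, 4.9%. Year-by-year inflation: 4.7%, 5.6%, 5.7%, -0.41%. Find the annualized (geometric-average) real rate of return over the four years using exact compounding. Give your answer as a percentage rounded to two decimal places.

4.20%

Nominal growth factor = 1.0600 × 1.0805 × 1.1420 × 1.0490 = 1.37205724
Price-level growth factor = 1.0470 × 1.0560 × 1.0570 × 0.9959 = 1.16386155
Real growth factor = 1.37205724 / 1.16386155 = 1.17888355
Annualized real rate = 1.17888355^(1/4) − 1 = 4.2000% → 4.20%.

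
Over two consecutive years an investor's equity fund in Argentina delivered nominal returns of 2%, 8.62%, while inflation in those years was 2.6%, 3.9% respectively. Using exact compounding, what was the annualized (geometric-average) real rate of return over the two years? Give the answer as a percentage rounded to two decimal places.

Compound the nominal returns: 1.0200 × 1.0862 = 1.10792400.
Compound inflation: 1.0260 × 1.0390 = 1.06601400.
Deflate: 1.10792400 / 1.06601400 = 1.03931468.
Annualized real rate = 1.03931468^(1/2) − 1 = 1.9468% → 1.95%.

1.95%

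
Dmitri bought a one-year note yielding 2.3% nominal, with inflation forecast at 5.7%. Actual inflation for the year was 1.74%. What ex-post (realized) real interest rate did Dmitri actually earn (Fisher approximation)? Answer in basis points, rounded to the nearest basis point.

56 basis points

Ex-post: 2.3% − 1.74% = 0.560%
So the realized real rate is 56 basis points.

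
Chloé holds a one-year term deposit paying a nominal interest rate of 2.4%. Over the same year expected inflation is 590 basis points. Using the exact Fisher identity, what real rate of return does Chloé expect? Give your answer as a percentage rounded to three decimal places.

-3.305%

By the Fisher identity, 1 + r = (1 + i)/(1 + π).
1 + r = 1.02400 / 1.05900 = 0.966950
r = 0.966950 − 1 = -3.3050%, i.e. -3.305%.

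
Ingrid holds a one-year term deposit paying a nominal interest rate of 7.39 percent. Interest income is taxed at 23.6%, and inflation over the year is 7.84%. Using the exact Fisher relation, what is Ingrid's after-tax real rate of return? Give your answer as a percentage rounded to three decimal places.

After-tax nominal return = 7.39% × (1 − 0.236) = 5.64596%.
1 + r = 1.0564596 / 1.07840 = 0.9796547
After-tax real rate = 0.9796547 − 1 → -2.035%.

-2.035%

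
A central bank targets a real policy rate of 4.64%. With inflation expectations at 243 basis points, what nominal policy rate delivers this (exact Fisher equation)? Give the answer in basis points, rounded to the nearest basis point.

718 basis points

(1 + i) = (1 + r)(1 + π) = 1.04640 × 1.02430 = 1.07182752
i = 1.07182752 − 1, so the required nominal rate is 718 basis points.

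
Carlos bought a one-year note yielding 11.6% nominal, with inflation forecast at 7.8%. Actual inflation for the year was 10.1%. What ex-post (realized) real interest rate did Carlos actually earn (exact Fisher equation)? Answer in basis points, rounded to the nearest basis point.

Ex-post: (1 + 0.1160)/(1 + 0.1010) − 1 = 1.3624%
So the realized real rate is 136 basis points.

136 basis points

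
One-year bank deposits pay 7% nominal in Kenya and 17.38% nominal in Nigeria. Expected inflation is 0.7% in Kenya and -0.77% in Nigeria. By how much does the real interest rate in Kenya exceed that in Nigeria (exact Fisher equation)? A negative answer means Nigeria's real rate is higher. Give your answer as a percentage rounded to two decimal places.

Kenya: (1 + 0.0700)/(1 + 0.0070) − 1 = 6.2562%
Nigeria: (1 + 0.1738)/(1 − 0.0077) − 1 = 18.2908%
Differential = 6.2562% − 18.2908% = -12.0346% → -12.03%.

-12.03%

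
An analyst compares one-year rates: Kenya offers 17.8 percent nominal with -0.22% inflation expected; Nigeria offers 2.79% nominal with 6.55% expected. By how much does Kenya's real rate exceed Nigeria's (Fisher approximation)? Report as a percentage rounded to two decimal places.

21.78%

Kenya: 17.8% − (-0.22%) = 18.020%
Nigeria: 2.79% − 6.55% = -3.760%
Differential = 21.780% → 21.78%.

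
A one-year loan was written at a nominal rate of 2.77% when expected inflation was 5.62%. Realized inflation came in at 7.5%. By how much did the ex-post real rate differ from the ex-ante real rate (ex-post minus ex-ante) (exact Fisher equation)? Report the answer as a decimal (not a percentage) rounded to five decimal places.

-0.01702

Ex-ante: (1 + 0.0277)/(1 + 0.0562) − 1 = -2.6984%
Ex-post: (1 + 0.0277)/(1 + 0.0750) − 1 = -4.4000%
Difference (ex-post − ex-ante) = -1.7016% → -0.01702.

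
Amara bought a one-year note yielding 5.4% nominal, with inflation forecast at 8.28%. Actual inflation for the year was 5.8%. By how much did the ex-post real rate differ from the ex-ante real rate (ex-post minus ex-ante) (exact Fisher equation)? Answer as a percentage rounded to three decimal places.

Ex-ante: (1 + 0.0540)/(1 + 0.0828) − 1 = -2.6598%
Ex-post: (1 + 0.0540)/(1 + 0.0580) − 1 = -0.3781%
Difference (ex-post − ex-ante) = 2.2817% → 2.282%.

2.282%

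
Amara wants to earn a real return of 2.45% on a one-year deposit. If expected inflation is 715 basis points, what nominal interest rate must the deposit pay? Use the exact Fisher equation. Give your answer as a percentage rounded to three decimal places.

9.775%

(1 + i) = (1 + r)(1 + π) = 1.02450 × 1.07150 = 1.09775175
i = 1.09775175 − 1, so the required nominal rate is 9.775%.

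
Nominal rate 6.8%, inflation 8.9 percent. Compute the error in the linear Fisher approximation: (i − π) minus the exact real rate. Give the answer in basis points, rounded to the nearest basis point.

Approximate: r ≈ 6.800% − 8.900% = -2.1000%
Exact: (1 + 0.0680)/(1 + 0.0890) − 1 = -1.9284%
Error = -2.1000% − (-1.9284%) = -0.1716% → -17 basis points.

-17 basis points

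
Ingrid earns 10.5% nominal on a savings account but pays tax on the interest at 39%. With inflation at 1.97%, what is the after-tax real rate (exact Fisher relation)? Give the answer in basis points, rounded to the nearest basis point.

After-tax nominal return = 10.5% × (1 − 0.39) = 6.4050%.
1 + r = 1.06405 / 1.01970 = 1.043493
After-tax real rate = 1.043493 − 1 → 435 basis points.

435 basis points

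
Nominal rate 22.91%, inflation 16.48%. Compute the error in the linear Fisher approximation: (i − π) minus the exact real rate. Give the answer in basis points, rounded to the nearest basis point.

Approximate: r ≈ 22.910% − 16.480% = 6.4300%
Exact: (1 + 0.2291)/(1 + 0.1648) − 1 = 5.5203%
Error = 6.4300% − 5.5203% = 0.9097% → 91 basis points.

91 basis points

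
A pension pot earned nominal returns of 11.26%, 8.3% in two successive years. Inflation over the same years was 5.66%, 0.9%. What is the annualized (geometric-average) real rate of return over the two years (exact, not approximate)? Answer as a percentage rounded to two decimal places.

Nominal growth factor = 1.1126 × 1.0830 = 1.20494580
Price-level growth factor = 1.0566 × 1.0090 = 1.06610940
Real growth factor = 1.20494580 / 1.06610940 = 1.13022716
Annualized real rate = 1.13022716^(1/2) − 1 = 6.3121% → 6.31%.

6.31%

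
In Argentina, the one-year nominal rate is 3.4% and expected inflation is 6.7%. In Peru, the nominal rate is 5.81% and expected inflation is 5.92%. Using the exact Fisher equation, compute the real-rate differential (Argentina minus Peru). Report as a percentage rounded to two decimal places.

Argentina: (1 + 0.0340)/(1 + 0.0670) − 1 = -3.0928%
Peru: (1 + 0.0581)/(1 + 0.0592) − 1 = -0.1039%
Differential = -3.0928% − (-0.1039%) = -2.9889% → -2.99%.

-2.99%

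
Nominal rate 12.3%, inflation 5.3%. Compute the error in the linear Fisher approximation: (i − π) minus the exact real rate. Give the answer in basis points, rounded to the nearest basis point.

35 basis points

Approximate: r ≈ 12.300% − 5.300% = 7.0000%
Exact: (1 + 0.1230)/(1 + 0.0530) − 1 = 6.6477%
Error = 7.0000% − 6.6477% = 0.3523% → 35 basis points.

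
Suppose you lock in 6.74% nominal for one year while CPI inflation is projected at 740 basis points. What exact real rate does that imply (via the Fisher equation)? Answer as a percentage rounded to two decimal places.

-0.61%

By the Fisher equation, 1 + r = (1 + i)/(1 + π).
1 + r = 1.06740 / 1.07400 = 0.993855
r = 0.993855 − 1 = -0.6145%, i.e. -0.61%.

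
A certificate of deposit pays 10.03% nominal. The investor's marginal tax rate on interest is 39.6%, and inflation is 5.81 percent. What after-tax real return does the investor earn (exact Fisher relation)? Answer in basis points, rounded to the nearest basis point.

23 basis points

After-tax nominal return = 10.03% × (1 − 0.396) = 6.05812%.
1 + r = 1.0605812 / 1.05810 = 1.002345
After-tax real rate = 1.002345 − 1 → 23 basis points.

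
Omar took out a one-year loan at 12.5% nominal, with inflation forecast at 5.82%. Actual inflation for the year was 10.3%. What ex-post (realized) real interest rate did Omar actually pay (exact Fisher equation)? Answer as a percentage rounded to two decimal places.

1.99%

Ex-post: (1 + 0.1250)/(1 + 0.1030) − 1 = 1.9946%
So the realized real rate is 1.99%.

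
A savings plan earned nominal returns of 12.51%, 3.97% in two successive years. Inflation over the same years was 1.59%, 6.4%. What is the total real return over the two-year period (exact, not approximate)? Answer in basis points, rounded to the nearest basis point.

822 basis points

Nominal growth factor = 1.1251 × 1.0397 = 1.169766
Price-level growth factor = 1.0159 × 1.0640 = 1.080918
Real growth factor = 1.169766 / 1.080918 = 1.082198
Total real return = 1.082198 − 1 → 822 basis points.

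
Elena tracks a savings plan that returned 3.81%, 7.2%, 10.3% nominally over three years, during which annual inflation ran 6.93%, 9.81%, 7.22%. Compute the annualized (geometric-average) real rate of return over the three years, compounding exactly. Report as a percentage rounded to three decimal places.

Nominal growth factor = 1.0381 × 1.0720 × 1.1030 = 1.22746605
Price-level growth factor = 1.0693 × 1.0981 × 1.0722 = 1.25897545
Real growth factor = 1.22746605 / 1.25897545 = 0.97497219
Annualized real rate = 0.97497219^(1/3) − 1 = -0.8413% → -0.841%.

-0.841%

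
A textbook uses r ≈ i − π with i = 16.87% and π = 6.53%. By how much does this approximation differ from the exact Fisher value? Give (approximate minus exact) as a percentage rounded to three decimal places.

Approximate: r ≈ 16.870% − 6.530% = 10.3400%
Exact: (1 + 0.1687)/(1 + 0.0653) − 1 = 9.7062%
Error = 10.3400% − 9.7062% = 0.6338% → 0.634%.

0.634%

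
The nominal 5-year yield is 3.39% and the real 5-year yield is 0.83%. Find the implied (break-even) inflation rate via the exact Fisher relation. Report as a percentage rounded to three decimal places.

(1 + π) = (1 + i)/(1 + r) = 1.03390 / 1.00830 = 1.025389
Break-even inflation = 1.025389 − 1 → 2.539%.

2.539%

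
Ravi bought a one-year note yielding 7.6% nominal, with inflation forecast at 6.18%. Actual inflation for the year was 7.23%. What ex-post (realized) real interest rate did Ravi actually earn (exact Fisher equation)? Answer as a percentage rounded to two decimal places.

Ex-post: (1 + 0.0760)/(1 + 0.0723) − 1 = 0.3451%
So the realized real rate is 0.35%.

0.35%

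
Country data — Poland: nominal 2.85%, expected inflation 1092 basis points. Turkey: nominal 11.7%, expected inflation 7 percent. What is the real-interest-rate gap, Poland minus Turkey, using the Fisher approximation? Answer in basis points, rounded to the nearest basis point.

-1277 basis points

Poland: 2.85% − 10.92% = -8.070%
Turkey: 11.7% − 7% = 4.700%
Differential = -12.770% → -1277 basis points.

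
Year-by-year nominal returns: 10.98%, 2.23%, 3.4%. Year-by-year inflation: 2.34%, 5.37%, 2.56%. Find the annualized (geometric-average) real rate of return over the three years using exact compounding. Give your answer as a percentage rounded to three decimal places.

1.985%

Compound the nominal returns: 1.1098 × 1.0223 × 1.0340 = 1.17312319.
Compound inflation: 1.0234 × 1.0537 × 1.0256 = 1.10596251.
Deflate: 1.17312319 / 1.10596251 = 1.06072600.
Annualized real rate = 1.06072600^(1/3) − 1 = 1.9846% → 1.985%.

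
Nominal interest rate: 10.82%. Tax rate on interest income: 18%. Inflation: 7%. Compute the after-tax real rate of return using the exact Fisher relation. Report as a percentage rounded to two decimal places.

1.75%

After-tax nominal return = 10.82% × (1 − 0.18) = 8.8724%.
1 + r = 1.088724 / 1.07000 = 1.017499
After-tax real rate = 1.017499 − 1 → 1.75%.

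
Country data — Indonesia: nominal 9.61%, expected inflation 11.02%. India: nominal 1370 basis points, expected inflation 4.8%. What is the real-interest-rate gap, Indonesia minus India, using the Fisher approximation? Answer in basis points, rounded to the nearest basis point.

Indonesia: 9.61% − 11.02% = -1.410%
India: 13.7% − 4.8% = 8.900%
Differential = -10.310% → -1031 basis points.

-1031 basis points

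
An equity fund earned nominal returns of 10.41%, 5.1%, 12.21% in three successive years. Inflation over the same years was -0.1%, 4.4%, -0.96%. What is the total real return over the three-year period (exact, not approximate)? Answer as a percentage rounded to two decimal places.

Nominal growth factor = 1.1041 × 1.0510 × 1.1221 = 1.302095
Price-level growth factor = 0.9990 × 1.0440 × 0.9904 = 1.032944
Real growth factor = 1.302095 / 1.032944 = 1.260567
Total real return = 1.260567 − 1 → 26.06%.

26.06%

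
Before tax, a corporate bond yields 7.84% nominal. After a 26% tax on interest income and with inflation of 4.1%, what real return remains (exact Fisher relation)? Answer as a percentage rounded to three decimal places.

1.635%

After-tax nominal return = 7.84% × (1 − 0.26) = 5.8016%.
1 + r = 1.058016 / 1.04100 = 1.016346
After-tax real rate = 1.016346 − 1 → 1.635%.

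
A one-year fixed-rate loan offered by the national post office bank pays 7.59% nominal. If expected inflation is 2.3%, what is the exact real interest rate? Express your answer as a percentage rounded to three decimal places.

5.171%

By the Fisher equation, 1 + r = (1 + i)/(1 + π).
1 + r = 1.07590 / 1.02300 = 1.051711
r = 1.051711 − 1 = 5.1711%, i.e. 5.171%.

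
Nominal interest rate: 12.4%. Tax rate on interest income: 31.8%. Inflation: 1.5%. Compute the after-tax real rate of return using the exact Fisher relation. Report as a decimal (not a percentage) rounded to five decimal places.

After-tax nominal return = 12.4% × (1 − 0.318) = 8.4568%.
1 + r = 1.084568 / 1.01500 = 1.068540
After-tax real rate = 1.068540 − 1 → 0.06854.

0.06854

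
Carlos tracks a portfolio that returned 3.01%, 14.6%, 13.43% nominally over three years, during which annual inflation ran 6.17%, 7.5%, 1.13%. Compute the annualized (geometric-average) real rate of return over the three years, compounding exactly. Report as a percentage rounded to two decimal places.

5.08%

Nominal growth factor = 1.0301 × 1.1460 × 1.1343 = 1.33903502
Price-level growth factor = 1.0617 × 1.0750 × 1.0113 = 1.15422450
Real growth factor = 1.33903502 / 1.15422450 = 1.16011662
Annualized real rate = 1.16011662^(1/3) − 1 = 5.0753% → 5.08%.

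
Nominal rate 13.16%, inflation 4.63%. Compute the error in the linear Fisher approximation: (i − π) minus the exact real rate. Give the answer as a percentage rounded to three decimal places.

Approximate: r ≈ 13.160% − 4.630% = 8.5300%
Exact: (1 + 0.1316)/(1 + 0.0463) − 1 = 8.15254%
Error = 8.5300% − 8.15254% = 0.37746% → 0.377%.

0.377%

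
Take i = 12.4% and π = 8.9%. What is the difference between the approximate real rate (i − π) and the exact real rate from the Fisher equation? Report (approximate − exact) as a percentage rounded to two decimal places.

0.29%

Approximate: r ≈ 12.400% − 8.900% = 3.5000%
Exact: (1 + 0.1240)/(1 + 0.0890) − 1 = 3.2140%
Error = 3.5000% − 3.2140% = 0.2860% → 0.29%.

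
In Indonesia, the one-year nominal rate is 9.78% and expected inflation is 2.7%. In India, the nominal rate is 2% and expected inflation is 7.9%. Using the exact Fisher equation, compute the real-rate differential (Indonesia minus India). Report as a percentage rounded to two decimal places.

12.36%

Indonesia: (1 + 0.0978)/(1 + 0.0270) − 1 = 6.8939%
India: (1 + 0.0200)/(1 + 0.0790) − 1 = -5.4680%
Differential = 6.8939% − (-5.4680%) = 12.3619% → 12.36%.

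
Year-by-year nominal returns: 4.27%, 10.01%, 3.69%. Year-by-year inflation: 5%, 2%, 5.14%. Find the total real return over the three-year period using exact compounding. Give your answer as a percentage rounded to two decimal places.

Compound the nominal returns: 1.0427 × 1.1001 × 1.0369 = 1.189401.
Compound inflation: 1.0500 × 1.0200 × 1.0514 = 1.126049.
Deflate: 1.189401 / 1.126049 = 1.056260.
Total real return = 1.056260 − 1 → 5.63%.

5.63%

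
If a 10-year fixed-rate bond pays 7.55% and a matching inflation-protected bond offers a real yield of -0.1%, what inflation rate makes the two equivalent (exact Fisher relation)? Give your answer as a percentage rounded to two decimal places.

7.66%

(1 + π) = (1 + i)/(1 + r) = 1.07550 / 0.99900 = 1.076577
Break-even inflation = 1.076577 − 1 → 7.66%.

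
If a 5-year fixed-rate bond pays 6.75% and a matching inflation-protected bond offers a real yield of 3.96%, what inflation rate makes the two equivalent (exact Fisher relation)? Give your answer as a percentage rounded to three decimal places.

(1 + π) = (1 + i)/(1 + r) = 1.06750 / 1.03960 = 1.026837
Break-even inflation = 1.026837 − 1 → 2.684%.

2.684%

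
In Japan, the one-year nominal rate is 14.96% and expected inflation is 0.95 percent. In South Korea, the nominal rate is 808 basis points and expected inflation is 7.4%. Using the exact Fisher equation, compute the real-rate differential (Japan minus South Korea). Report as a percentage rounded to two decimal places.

13.25%

Japan: (1 + 0.1496)/(1 + 0.0095) − 1 = 13.87816%
South Korea: (1 + 0.0808)/(1 + 0.0740) − 1 = 0.63315%
Differential = 13.87816% − 0.63315% = 13.24501% → 13.25%.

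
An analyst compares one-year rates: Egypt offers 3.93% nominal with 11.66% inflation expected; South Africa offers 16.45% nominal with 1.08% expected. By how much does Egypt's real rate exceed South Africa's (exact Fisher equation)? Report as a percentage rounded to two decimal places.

Egypt: (1 + 0.0393)/(1 + 0.1166) − 1 = -6.9228%
South Africa: (1 + 0.1645)/(1 + 0.0108) − 1 = 15.2058%
Differential = -6.9228% − 15.2058% = -22.1286% → -22.13%.

-22.13%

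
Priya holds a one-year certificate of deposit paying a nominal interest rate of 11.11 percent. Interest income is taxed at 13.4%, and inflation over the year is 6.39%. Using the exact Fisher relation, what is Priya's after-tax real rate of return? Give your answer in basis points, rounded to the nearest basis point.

304 basis points

After-tax nominal return = 11.11% × (1 − 0.134) = 9.62126%.
1 + r = 1.0962126 / 1.06390 = 1.030372
After-tax real rate = 1.030372 − 1 → 304 basis points.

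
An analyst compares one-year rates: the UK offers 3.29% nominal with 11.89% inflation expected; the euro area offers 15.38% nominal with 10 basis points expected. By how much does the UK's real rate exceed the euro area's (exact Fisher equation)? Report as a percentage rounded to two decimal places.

-22.95%

The UK: (1 + 0.0329)/(1 + 0.1189) − 1 = -7.6861%
The euro area: (1 + 0.1538)/(1 + 0.0010) − 1 = 15.2647%
Differential = -7.6861% − 15.2647% = -22.9509% → -22.95%.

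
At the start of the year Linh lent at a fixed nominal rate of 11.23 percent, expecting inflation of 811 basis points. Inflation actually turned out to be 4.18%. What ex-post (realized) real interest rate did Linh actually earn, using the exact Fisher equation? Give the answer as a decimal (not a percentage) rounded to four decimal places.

Ex-post: (1 + 0.1123)/(1 + 0.0418) − 1 = 6.7671%
So the realized real rate is 0.0677.

0.0677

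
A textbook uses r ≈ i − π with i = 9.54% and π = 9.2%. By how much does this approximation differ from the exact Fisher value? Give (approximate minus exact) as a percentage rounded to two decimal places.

Approximate: r ≈ 9.540% − 9.200% = 0.3400%
Exact: (1 + 0.0954)/(1 + 0.0920) − 1 = 0.3114%
Error = 0.3400% − 0.3114% = 0.0286% → 0.03%.

0.03%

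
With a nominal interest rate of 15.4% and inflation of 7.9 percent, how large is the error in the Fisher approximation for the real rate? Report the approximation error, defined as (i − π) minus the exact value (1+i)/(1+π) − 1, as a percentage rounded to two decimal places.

0.55%

Approximate: r ≈ 15.400% − 7.900% = 7.5000%
Exact: (1 + 0.1540)/(1 + 0.0790) − 1 = 6.9509%
Error = 7.5000% − 6.9509% = 0.5491% → 0.55%.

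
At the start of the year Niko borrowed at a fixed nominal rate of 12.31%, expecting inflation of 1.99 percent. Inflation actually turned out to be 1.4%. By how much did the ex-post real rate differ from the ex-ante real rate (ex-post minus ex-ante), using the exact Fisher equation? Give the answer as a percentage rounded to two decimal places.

0.64%

Ex-ante: (1 + 0.1231)/(1 + 0.0199) − 1 = 10.1186%
Ex-post: (1 + 0.1231)/(1 + 0.0140) − 1 = 10.7594%
Difference (ex-post − ex-ante) = 0.6407% → 0.64%.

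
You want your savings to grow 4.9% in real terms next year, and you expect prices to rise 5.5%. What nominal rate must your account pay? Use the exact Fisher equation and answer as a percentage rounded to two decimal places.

(1 + i) = (1 + r)(1 + π) = 1.04900 × 1.05500 = 1.106695
i = 1.106695 − 1, so the required nominal rate is 10.67%.

10.67%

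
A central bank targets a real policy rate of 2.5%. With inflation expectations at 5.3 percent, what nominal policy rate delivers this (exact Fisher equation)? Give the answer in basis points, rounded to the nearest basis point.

793 basis points

(1 + i) = (1 + r)(1 + π) = 1.02500 × 1.05300 = 1.079325
i = 1.079325 − 1, so the required nominal rate is 793 basis points.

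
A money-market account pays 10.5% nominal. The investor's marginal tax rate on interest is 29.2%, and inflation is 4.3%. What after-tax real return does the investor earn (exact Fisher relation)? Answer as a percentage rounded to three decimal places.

3.005%

After-tax nominal return = 10.5% × (1 − 0.292) = 7.4340%.
1 + r = 1.07434 / 1.04300 = 1.030048
After-tax real rate = 1.030048 − 1 → 3.005%.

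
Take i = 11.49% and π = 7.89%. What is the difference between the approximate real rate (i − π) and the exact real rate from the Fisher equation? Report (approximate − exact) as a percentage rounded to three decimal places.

Approximate: r ≈ 11.490% − 7.890% = 3.6000%
Exact: (1 + 0.1149)/(1 + 0.0789) − 1 = 3.3367%
Error = 3.6000% − 3.3367% = 0.2633% → 0.263%.

0.263%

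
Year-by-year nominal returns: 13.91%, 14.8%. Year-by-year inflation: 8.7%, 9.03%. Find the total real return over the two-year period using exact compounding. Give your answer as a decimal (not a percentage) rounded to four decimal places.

Compound the nominal returns: 1.1391 × 1.1480 = 1.307687.
Compound inflation: 1.0870 × 1.0903 = 1.185156.
Deflate: 1.307687 / 1.185156 = 1.103388.
Total real return = 1.103388 − 1 → 0.1034.

0.1034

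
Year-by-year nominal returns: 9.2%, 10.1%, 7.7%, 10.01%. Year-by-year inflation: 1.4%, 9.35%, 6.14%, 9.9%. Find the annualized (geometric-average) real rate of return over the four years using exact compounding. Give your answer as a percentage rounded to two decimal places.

Nominal growth factor = 1.0920 × 1.1010 × 1.0770 × 1.1001 = 1.42448482
Price-level growth factor = 1.0140 × 1.0935 × 1.0614 × 1.0990 = 1.29340197
Real growth factor = 1.42448482 / 1.29340197 = 1.10134734
Annualized real rate = 1.10134734^(1/4) − 1 = 2.4427% → 2.44%.

2.44%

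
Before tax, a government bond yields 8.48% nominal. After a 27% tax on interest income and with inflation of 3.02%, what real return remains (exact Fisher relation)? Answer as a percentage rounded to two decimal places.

3.08%

After-tax nominal return = 8.48% × (1 − 0.27) = 6.1904%.
1 + r = 1.061904 / 1.03020 = 1.030775
After-tax real rate = 1.030775 − 1 → 3.08%.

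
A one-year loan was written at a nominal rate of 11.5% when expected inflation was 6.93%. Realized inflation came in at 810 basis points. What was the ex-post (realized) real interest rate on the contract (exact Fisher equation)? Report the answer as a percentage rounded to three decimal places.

Ex-post: (1 + 0.1150)/(1 + 0.0810) − 1 = 3.1452%
So the realized real rate is 3.145%.

3.145%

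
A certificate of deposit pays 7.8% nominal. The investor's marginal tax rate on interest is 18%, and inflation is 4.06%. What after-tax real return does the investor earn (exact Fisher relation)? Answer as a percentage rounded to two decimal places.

2.24%

After-tax nominal return = 7.8% × (1 − 0.18) = 6.3960%.
1 + r = 1.06396 / 1.04060 = 1.022449
After-tax real rate = 1.022449 − 1 → 2.24%.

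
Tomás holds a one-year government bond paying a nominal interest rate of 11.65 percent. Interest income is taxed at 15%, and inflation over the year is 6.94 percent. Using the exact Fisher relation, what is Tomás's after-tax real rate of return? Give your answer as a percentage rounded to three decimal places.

2.770%

After-tax nominal return = 11.65% × (1 − 0.15) = 9.9025%.
1 + r = 1.099025 / 1.06940 = 1.027702
After-tax real rate = 1.027702 − 1 → 2.770%.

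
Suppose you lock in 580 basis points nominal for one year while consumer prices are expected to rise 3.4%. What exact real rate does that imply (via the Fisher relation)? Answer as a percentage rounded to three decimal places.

By the Fisher relation, 1 + r = (1 + i)/(1 + π).
1 + r = 1.05800 / 1.03400 = 1.023211
r = 1.023211 − 1 = 2.3211%, i.e. 2.321%.

2.321%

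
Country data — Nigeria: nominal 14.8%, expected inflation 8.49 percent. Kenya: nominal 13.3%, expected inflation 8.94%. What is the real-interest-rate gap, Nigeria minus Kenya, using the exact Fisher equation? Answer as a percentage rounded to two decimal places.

1.81%

Nigeria: (1 + 0.1480)/(1 + 0.0849) − 1 = 5.8162%
Kenya: (1 + 0.1330)/(1 + 0.0894) − 1 = 4.0022%
Differential = 5.8162% − 4.0022% = 1.8140% → 1.81%.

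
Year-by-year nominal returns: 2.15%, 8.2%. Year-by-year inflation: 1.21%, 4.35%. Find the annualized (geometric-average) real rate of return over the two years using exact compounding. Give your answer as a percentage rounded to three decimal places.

2.300%

Nominal growth factor = 1.0215 × 1.0820 = 1.10526300
Price-level growth factor = 1.0121 × 1.0435 = 1.05612635
Real growth factor = 1.10526300 / 1.05612635 = 1.04652535
Annualized real rate = 1.04652535^(1/2) − 1 = 2.2998% → 2.300%.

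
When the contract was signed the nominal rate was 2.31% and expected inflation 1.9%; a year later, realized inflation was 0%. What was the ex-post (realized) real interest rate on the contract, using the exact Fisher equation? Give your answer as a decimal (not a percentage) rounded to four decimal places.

0.0231

Ex-post: (1 + 0.0231)/(1 + 0.0000) − 1 = 2.3100%
So the realized real rate is 0.0231.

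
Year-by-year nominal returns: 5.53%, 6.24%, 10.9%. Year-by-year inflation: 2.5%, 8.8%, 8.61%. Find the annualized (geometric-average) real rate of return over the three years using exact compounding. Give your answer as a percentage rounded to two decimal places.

Compound the nominal returns: 1.0553 × 1.0624 × 1.1090 = 1.24335615.
Compound inflation: 1.0250 × 1.0880 × 1.0861 = 1.21121872.
Deflate: 1.24335615 / 1.21121872 = 1.02653313.
Annualized real rate = 1.02653313^(1/3) − 1 = 0.8767% → 0.88%.

0.88%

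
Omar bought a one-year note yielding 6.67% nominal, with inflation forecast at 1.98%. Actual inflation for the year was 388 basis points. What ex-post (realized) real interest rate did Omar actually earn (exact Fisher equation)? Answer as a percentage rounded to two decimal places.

2.69%

Ex-post: (1 + 0.0667)/(1 + 0.0388) − 1 = 2.6858%
So the realized real rate is 2.69%.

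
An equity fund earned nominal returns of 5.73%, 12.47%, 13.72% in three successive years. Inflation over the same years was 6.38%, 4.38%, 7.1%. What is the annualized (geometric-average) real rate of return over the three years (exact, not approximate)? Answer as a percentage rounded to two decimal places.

Nominal growth factor = 1.0573 × 1.1247 × 1.1372 = 1.35229605
Price-level growth factor = 1.0638 × 1.0438 × 1.0710 = 1.18923245
Real growth factor = 1.35229605 / 1.18923245 = 1.13711668
Annualized real rate = 1.13711668^(1/3) − 1 = 4.3762% → 4.38%.

4.38%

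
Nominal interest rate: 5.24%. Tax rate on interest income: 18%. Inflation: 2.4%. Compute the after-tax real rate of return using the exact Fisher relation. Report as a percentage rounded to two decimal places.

1.85%

After-tax nominal return = 5.24% × (1 − 0.18) = 4.2968%.
1 + r = 1.042968 / 1.02400 = 1.018523
After-tax real rate = 1.018523 − 1 → 1.85%.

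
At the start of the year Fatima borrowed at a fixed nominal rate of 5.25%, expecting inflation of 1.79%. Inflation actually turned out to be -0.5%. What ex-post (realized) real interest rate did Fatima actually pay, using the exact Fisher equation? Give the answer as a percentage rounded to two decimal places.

Ex-post: (1 + 0.0525)/(1 − 0.0050) − 1 = 5.7789%
So the realized real rate is 5.78%.

5.78%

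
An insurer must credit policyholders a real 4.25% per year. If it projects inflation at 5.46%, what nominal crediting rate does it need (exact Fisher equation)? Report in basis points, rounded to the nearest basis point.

994 basis points

(1 + i) = (1 + r)(1 + π) = 1.04250 × 1.05460 = 1.0994205
i = 1.0994205 − 1, so the required nominal rate is 994 basis points.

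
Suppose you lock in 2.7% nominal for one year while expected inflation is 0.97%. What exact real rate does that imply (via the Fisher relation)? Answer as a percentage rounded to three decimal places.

1 + r = 1.02700 / 1.00970 = 1.017134
r = 1.017134 − 1 = 1.7134%, i.e. 1.713%.

1.713%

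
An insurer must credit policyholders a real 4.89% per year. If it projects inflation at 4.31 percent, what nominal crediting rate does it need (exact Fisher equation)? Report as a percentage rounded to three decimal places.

9.411%

(1 + i) = (1 + r)(1 + π) = 1.04890 × 1.04310 = 1.09410759
i = 1.09410759 − 1, so the required nominal rate is 9.411%.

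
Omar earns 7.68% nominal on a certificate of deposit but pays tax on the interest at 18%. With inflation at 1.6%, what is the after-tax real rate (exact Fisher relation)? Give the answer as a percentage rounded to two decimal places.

4.62%

After-tax nominal return = 7.68% × (1 − 0.18) = 6.2976%.
1 + r = 1.062976 / 1.01600 = 1.046236
After-tax real rate = 1.046236 − 1 → 4.62%.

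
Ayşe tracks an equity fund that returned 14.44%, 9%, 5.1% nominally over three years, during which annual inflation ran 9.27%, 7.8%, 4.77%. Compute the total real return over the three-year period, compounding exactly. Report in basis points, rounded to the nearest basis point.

Nominal growth factor = 1.1444 × 1.0900 × 1.0510 = 1.311013
Price-level growth factor = 1.0927 × 1.0780 × 1.0477 = 1.234118
Real growth factor = 1.311013 / 1.234118 = 1.062308
Total real return = 1.062308 − 1 → 623 basis points.

623 basis points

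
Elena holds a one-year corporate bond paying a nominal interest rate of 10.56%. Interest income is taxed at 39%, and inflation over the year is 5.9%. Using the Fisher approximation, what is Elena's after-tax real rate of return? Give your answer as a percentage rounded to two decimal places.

0.54%

After-tax nominal return = 10.56% × (1 − 0.39) = 6.4416%.
r ≈ 6.4416% − 5.9% → 0.54%.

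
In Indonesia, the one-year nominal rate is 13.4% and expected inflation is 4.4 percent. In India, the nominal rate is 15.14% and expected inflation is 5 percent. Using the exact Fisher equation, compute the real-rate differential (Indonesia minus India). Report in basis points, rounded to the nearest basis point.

Indonesia: (1 + 0.1340)/(1 + 0.0440) − 1 = 8.6207%
India: (1 + 0.1514)/(1 + 0.0500) − 1 = 9.6571%
Differential = 8.6207% − 9.6571% = -1.0365% → -104 basis points.

-104 basis points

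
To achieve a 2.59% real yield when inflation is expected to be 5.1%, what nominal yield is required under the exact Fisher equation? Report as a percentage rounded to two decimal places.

7.82%

(1 + i) = (1 + r)(1 + π) = 1.02590 × 1.05100 = 1.0782209
i = 1.0782209 − 1, so the required nominal rate is 7.82%.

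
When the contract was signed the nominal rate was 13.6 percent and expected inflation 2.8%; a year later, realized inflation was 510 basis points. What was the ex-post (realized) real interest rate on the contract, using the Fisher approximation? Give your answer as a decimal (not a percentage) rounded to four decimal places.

Ex-post: 13.6% − 5.1% = 8.500%
So the realized real rate is 0.0850.

0.0850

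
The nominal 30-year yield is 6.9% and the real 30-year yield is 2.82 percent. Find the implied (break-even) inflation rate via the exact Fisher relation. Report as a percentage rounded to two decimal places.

3.97%

(1 + π) = (1 + i)/(1 + r) = 1.06900 / 1.02820 = 1.039681
Break-even inflation = 1.039681 − 1 → 3.97%.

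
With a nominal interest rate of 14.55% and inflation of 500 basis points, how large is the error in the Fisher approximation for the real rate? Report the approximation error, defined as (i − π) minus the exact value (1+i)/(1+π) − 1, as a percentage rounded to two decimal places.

Approximate: r ≈ 14.550% − 5.000% = 9.5500%
Exact: (1 + 0.1455)/(1 + 0.0500) − 1 = 9.0952%
Error = 9.5500% − 9.0952% = 0.4548% → 0.45%.

0.45%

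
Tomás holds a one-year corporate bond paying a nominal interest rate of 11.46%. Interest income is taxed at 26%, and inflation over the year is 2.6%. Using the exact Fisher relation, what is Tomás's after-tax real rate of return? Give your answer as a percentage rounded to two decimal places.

5.73%

After-tax nominal return = 11.46% × (1 − 0.26) = 8.4804%.
1 + r = 1.084804 / 1.02600 = 1.057314
After-tax real rate = 1.057314 − 1 → 5.73%.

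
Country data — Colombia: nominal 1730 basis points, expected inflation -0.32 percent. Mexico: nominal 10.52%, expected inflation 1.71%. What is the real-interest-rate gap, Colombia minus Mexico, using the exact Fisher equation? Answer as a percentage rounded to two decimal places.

9.01%

Colombia: (1 + 0.1730)/(1 − 0.0032) − 1 = 17.6766%
Mexico: (1 + 0.1052)/(1 + 0.0171) − 1 = 8.6619%
Differential = 17.6766% − 8.6619% = 9.0147% → 9.01%.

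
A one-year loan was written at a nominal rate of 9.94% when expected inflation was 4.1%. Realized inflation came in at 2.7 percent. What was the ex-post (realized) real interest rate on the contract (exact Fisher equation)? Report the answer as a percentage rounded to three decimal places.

Ex-post: (1 + 0.0994)/(1 + 0.0270) − 1 = 7.0497%
So the realized real rate is 7.050%.

7.050%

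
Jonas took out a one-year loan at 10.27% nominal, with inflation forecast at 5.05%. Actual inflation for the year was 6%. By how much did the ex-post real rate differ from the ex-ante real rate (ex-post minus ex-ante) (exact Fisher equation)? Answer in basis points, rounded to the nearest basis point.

Ex-ante: (1 + 0.1027)/(1 + 0.0505) − 1 = 4.9691%
Ex-post: (1 + 0.1027)/(1 + 0.0600) − 1 = 4.0283%
Difference (ex-post − ex-ante) = -0.9408% → -94 basis points.

-94 basis points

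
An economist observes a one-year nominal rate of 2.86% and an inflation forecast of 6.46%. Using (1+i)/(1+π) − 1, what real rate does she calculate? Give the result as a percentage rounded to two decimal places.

-3.38%

1 + r = 1.02860 / 1.06460 = 0.966184
r = 0.966184 − 1 = -3.3816%, i.e. -3.38%.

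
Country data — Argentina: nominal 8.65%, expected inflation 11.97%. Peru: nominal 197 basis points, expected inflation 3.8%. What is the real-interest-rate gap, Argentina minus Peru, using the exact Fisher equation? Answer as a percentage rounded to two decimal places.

-1.20%

Argentina: (1 + 0.0865)/(1 + 0.1197) − 1 = -2.9651%
Peru: (1 + 0.0197)/(1 + 0.0380) − 1 = -1.7630%
Differential = -2.9651% − (-1.7630%) = -1.2021% → -1.20%.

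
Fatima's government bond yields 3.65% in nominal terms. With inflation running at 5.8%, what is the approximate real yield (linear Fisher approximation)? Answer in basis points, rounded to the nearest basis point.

-215 basis points

r ≈ i − π = 3.65% − 5.8% = -215 basis points.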